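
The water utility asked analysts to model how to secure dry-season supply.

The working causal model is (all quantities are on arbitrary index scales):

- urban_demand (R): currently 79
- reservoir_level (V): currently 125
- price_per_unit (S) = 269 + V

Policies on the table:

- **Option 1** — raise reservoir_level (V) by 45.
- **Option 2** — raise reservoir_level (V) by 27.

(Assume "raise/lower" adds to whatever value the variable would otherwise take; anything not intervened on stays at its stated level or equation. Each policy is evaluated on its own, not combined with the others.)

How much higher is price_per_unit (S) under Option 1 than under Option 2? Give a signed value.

Option 1 (V + 45):
  V = 125 + 45 = 170
  S = 269 + 170 = 439
Option 2 (V + 27):
  V = 125 + 27 = 152
  S = 269 + 152 = 421
S: 439 − 421 = 18

18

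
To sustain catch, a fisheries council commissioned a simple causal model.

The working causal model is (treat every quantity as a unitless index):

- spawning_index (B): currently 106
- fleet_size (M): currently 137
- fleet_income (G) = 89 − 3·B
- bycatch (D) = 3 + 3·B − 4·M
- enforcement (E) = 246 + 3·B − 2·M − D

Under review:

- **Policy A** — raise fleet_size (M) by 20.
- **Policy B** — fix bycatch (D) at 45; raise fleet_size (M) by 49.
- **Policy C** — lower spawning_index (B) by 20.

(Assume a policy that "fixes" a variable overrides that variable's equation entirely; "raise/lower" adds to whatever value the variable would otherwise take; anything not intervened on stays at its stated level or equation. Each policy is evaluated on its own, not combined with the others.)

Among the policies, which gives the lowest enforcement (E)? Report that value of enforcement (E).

147

Policy A (M + 20):
  B = 106
  M = 137 + 20 = 157
  D = 3 + 3·106 − 4·157 = -307
  E = 246 + 3·106 − 2·157 − (-307) = 557
Policy B (D := 45, M + 49):
  B = 106
  M = 137 + 49 = 186
  D = 45
  E = 246 + 3·106 − 2·186 − 45 = 147
Policy C (B − 20):
  B = 106 − 20 = 86
  M = 137
  D = 3 + 3·86 − 4·137 = -287
  E = 246 + 3·86 − 2·137 − (-287) = 517
Comparing — Policy A: E=557, Policy B: E=147, Policy C: E=517. Lowest is 147 (Policy B).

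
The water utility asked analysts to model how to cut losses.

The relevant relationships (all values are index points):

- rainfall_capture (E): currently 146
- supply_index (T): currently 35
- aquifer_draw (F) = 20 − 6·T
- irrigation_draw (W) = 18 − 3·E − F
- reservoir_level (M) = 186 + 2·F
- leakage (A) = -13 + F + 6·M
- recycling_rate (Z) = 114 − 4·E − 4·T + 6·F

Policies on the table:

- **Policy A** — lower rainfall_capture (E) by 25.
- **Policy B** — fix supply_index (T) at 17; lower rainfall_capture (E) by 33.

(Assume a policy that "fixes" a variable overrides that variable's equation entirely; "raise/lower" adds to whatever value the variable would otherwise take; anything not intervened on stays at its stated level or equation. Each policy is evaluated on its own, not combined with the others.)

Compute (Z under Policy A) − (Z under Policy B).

-752

Policy A (E − 25):
  E = 146 − 25 = 121
  T = 35
  F = 20 − 6·35 = -190
  Z = 114 − 4·121 − 4·35 + 6·(-190) = -1650
Policy B (T := 17, E − 33):
  E = 146 − 33 = 113
  T = 17
  F = 20 − 6·17 = -82
  Z = 114 − 4·113 − 4·17 + 6·(-82) = -898
Z: -1650 − (-898) = -752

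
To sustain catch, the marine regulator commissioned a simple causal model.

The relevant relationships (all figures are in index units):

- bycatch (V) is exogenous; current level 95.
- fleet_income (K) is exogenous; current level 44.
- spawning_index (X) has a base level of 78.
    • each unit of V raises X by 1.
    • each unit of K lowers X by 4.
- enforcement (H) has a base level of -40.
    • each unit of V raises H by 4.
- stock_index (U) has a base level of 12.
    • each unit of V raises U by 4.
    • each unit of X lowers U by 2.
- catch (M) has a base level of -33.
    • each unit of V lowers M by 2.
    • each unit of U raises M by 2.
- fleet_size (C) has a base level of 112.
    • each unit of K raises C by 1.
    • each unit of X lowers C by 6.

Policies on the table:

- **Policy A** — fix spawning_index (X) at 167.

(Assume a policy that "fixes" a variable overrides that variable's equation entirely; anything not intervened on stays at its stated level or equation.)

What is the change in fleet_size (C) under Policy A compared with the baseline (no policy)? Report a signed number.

-1020

Baseline:
  V = 95
  K = 44
  X = 78 + 95 − 4·44 = -3
  C = 112 + 44 − 6·(-3) = 174
Policy A (X := 167):
  V = 95
  K = 44
  X = 167
  C = 112 + 44 − 6·167 = -846
Change in C: -846 − 174 = -1020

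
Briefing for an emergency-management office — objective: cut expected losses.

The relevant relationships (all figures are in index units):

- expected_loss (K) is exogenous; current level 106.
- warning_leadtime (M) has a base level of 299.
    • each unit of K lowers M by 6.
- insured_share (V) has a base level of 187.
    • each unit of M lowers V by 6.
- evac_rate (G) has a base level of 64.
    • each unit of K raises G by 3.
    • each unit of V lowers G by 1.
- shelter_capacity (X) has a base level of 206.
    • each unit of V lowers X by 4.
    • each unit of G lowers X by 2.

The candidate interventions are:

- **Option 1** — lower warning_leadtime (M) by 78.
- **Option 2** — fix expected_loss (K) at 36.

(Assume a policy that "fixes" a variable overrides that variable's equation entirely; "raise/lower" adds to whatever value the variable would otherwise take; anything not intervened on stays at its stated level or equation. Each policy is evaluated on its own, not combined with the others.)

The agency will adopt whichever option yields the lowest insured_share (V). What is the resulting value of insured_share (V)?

Option 1 (M − 78):
  K = 106
  M = 299 − 6·106 (−78 from intervention) = -415
  V = 187 − 6·(-415) = 2677
Option 2 (K := 36):
  K = 36
  M = 299 − 6·36 = 83
  V = 187 − 6·83 = -311
Comparing — Option 1: V=2677, Option 2: V=-311. Lowest is -311 (Option 2).

-311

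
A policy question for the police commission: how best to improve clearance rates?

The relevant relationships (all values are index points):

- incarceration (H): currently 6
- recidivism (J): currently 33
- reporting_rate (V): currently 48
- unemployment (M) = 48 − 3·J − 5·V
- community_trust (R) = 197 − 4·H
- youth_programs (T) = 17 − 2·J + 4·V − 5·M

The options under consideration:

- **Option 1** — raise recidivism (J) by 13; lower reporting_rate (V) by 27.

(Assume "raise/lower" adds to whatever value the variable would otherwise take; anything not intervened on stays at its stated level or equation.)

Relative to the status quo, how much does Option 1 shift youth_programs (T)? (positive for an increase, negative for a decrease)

-614

Baseline:
  J = 33
  V = 48
  M = 48 − 3·33 − 5·48 = -291
  T = 17 − 2·33 + 4·48 − 5·(-291) = 1598
Option 1 (J + 13, V − 27):
  J = 33 + 13 = 46
  V = 48 − 27 = 21
  M = 48 − 3·46 − 5·21 = -195
  T = 17 − 2·46 + 4·21 − 5·(-195) = 984
Change in T: 984 − 1598 = -614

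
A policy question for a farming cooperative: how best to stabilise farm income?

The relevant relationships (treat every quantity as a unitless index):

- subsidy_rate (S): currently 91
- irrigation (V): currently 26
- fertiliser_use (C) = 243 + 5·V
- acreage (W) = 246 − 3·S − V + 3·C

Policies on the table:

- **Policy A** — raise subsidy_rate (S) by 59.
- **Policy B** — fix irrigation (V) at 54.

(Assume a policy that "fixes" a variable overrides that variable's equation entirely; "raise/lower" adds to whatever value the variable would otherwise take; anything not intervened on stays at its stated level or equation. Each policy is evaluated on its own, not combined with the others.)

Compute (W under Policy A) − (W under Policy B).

-569

Policy A (S + 59):
  S = 91 + 59 = 150
  V = 26
  C = 243 + 5·26 = 373
  W = 246 − 3·150 − 26 + 3·373 = 889
Policy B (V := 54):
  S = 91
  V = 54
  C = 243 + 5·54 = 513
  W = 246 − 3·91 − 54 + 3·513 = 1458
W: 889 − 1458 = -569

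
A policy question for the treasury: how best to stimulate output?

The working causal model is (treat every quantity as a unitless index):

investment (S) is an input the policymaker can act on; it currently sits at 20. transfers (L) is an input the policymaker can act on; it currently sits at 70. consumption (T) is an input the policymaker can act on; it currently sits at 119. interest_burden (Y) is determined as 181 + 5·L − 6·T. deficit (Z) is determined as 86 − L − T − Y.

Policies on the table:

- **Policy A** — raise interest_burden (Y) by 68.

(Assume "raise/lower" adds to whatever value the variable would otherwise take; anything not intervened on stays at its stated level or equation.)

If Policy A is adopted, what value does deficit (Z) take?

Policy A (Y + 68):
  L = 70
  T = 119
  Y = 181 + 5·70 − 6·119 (+68 from intervention) = -115
  Z = 86 − 70 − 119 − (-115) = 12

12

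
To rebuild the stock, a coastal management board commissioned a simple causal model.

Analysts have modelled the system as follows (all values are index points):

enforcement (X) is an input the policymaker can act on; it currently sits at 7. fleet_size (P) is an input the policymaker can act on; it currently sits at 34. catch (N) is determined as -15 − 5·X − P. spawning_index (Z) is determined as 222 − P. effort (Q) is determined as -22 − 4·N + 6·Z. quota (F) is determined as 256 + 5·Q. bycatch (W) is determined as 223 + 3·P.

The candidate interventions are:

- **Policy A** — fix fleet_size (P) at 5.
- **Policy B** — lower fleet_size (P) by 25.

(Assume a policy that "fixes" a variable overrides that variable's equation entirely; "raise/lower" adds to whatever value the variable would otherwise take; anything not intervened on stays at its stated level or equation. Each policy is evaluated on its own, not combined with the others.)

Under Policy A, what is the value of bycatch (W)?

238

Policy A (P := 5):
  P = 5
  W = 223 + 3·5 = 238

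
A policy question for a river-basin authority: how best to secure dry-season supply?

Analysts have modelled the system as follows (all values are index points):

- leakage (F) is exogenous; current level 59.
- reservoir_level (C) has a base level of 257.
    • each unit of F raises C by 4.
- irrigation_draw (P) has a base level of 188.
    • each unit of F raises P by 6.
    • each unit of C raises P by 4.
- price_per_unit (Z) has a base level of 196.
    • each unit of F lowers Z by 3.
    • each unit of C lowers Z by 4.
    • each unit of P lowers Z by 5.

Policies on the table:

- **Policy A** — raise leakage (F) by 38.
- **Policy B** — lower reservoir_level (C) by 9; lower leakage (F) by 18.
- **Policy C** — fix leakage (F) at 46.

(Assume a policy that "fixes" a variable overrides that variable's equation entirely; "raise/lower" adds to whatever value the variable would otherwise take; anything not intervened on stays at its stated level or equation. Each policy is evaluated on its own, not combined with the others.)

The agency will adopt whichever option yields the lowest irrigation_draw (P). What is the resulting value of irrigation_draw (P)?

Policy A (F + 38):
  F = 59 + 38 = 97
  C = 257 + 4·97 = 645
  P = 188 + 6·97 + 4·645 = 3350
Policy B (C − 9, F − 18):
  F = 59 − 18 = 41
  C = 257 + 4·41 (−9 from intervention) = 412
  P = 188 + 6·41 + 4·412 = 2082
Policy C (F := 46):
  F = 46
  C = 257 + 4·46 = 441
  P = 188 + 6·46 + 4·441 = 2228
Comparing — Policy A: P=3350, Policy B: P=2082, Policy C: P=2228. Lowest is 2082 (Policy B).

2082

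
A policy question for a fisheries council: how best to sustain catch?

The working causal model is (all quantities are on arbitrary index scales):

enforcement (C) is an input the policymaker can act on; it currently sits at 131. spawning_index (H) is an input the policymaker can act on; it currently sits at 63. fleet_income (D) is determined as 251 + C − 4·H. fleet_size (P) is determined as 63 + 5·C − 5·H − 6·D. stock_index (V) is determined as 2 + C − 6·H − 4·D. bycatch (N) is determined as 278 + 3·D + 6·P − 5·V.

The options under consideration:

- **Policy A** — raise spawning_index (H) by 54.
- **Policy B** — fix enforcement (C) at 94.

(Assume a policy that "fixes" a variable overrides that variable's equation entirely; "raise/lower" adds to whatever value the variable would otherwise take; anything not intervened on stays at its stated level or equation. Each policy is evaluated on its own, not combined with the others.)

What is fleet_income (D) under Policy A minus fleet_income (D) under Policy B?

-179

Policy A (H + 54):
  C = 131
  H = 63 + 54 = 117
  D = 251 + 131 − 4·117 = -86
Policy B (C := 94):
  C = 94
  H = 63
  D = 251 + 94 − 4·63 = 93
D: -86 − 93 = -179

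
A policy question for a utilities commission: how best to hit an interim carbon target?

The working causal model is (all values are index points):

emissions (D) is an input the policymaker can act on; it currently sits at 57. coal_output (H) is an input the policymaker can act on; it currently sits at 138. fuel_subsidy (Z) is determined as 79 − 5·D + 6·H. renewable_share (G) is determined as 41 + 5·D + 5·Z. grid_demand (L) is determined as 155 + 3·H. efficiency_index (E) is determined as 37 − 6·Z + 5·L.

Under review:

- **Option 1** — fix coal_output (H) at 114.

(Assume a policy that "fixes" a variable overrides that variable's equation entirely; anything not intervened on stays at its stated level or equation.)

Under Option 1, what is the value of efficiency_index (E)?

Option 1 (H := 114):
  D = 57
  H = 114
  Z = 79 − 5·57 + 6·114 = 478
  L = 155 + 3·114 = 497
  E = 37 − 6·478 + 5·497 = -346

-346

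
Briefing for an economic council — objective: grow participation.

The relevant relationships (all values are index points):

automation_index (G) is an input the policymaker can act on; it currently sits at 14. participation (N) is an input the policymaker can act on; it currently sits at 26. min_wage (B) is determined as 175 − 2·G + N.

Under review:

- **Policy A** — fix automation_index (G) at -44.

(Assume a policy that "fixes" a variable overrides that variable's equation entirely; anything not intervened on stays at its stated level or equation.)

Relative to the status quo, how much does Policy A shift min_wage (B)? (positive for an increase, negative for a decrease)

Baseline:
  G = 14
  N = 26
  B = 175 − 2·14 + 26 = 173
Policy A (G := -44):
  G = -44
  N = 26
  B = 175 − 2·(-44) + 26 = 289
Change in B: 289 − 173 = 116

116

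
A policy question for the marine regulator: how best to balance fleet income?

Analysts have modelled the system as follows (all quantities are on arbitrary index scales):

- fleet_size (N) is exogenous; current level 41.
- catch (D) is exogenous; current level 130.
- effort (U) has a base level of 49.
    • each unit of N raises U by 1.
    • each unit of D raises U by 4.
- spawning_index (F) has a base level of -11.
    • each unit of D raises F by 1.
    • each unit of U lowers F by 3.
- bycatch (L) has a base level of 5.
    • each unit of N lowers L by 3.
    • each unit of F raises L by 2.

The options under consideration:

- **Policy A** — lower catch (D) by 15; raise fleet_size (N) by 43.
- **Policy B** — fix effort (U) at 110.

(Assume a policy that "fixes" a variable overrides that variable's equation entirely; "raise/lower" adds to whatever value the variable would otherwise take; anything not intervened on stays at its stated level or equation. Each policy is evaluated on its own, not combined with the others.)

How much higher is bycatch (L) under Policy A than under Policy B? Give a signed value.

Policy A (D − 15, N + 43):
  N = 41 + 43 = 84
  D = 130 − 15 = 115
  U = 49 + 84 + 4·115 = 593
  F = -11 + 115 − 3·593 = -1675
  L = 5 − 3·84 + 2·(-1675) = -3597
Policy B (U := 110):
  N = 41
  D = 130
  U = 110
  F = -11 + 130 − 3·110 = -211
  L = 5 − 3·41 + 2·(-211) = -540
L: -3597 − (-540) = -3057

-3057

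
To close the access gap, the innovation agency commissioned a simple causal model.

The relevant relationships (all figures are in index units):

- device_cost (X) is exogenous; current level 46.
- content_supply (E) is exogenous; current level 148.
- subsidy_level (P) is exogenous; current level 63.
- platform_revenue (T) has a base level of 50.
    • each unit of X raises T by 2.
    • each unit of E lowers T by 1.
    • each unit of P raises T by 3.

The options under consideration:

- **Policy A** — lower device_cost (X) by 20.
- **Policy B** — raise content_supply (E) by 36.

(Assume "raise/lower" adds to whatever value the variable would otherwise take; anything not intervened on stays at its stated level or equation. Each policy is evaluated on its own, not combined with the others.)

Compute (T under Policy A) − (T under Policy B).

-4

Policy A (X − 20):
  X = 46 − 20 = 26
  E = 148
  P = 63
  T = 50 + 2·26 − 148 + 3·63 = 143
Policy B (E + 36):
  X = 46
  E = 148 + 36 = 184
  P = 63
  T = 50 + 2·46 − 184 + 3·63 = 147
T: 143 − 147 = -4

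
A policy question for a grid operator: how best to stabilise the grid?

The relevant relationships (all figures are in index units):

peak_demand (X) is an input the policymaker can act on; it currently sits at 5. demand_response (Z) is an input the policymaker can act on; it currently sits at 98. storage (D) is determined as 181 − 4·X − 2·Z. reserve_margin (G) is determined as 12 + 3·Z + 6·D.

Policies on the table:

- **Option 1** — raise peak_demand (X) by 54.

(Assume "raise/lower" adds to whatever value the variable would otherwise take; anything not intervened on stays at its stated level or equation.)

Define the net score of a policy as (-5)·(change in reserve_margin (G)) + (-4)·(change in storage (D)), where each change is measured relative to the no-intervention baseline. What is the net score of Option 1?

7344

Baseline:
  X = 5
  Z = 98
  D = 181 − 4·5 − 2·98 = -35
  G = 12 + 3·98 + 6·(-35) = 96
Option 1 (X + 54):
  X = 5 + 54 = 59
  Z = 98
  D = 181 − 4·59 − 2·98 = -251
  G = 12 + 3·98 + 6·(-251) = -1200
ΔG = -1200 − 96 = -1296; ΔD = -251 − (-35) = -216
Score = (-5)·(-1296) + (-4)·(-216) = 7344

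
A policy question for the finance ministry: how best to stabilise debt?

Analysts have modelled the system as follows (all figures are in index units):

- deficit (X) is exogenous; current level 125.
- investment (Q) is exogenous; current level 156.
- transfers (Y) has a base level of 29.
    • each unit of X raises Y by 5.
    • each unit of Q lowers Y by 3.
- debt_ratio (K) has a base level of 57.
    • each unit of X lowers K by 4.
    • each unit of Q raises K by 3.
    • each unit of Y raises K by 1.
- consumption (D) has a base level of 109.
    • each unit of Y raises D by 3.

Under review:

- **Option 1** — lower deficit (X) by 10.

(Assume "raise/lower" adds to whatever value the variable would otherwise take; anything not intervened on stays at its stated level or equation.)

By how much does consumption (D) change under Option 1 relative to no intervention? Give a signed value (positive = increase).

Baseline:
  X = 125
  Q = 156
  Y = 29 + 5·125 − 3·156 = 186
  D = 109 + 3·186 = 667
Option 1 (X − 10):
  X = 125 − 10 = 115
  Q = 156
  Y = 29 + 5·115 − 3·156 = 136
  D = 109 + 3·136 = 517
Change in D: 517 − 667 = -150

-150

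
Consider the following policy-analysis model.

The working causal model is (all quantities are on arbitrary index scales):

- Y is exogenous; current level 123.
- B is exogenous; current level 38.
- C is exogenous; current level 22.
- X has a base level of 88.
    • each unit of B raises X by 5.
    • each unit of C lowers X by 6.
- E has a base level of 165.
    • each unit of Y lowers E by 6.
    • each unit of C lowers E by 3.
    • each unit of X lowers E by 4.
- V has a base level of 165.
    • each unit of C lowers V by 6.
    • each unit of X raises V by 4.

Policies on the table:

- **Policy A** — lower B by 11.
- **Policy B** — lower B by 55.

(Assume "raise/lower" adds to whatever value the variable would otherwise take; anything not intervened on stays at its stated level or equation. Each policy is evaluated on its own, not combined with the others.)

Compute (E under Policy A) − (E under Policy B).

Policy A (B − 11):
  Y = 123
  B = 38 − 11 = 27
  C = 22
  X = 88 + 5·27 − 6·22 = 91
  E = 165 − 6·123 − 3·22 − 4·91 = -1003
Policy B (B − 55):
  Y = 123
  B = 38 − 55 = -17
  C = 22
  X = 88 + 5·(-17) − 6·22 = -129
  E = 165 − 6·123 − 3·22 − 4·(-129) = -123
E: -1003 − (-123) = -880

-880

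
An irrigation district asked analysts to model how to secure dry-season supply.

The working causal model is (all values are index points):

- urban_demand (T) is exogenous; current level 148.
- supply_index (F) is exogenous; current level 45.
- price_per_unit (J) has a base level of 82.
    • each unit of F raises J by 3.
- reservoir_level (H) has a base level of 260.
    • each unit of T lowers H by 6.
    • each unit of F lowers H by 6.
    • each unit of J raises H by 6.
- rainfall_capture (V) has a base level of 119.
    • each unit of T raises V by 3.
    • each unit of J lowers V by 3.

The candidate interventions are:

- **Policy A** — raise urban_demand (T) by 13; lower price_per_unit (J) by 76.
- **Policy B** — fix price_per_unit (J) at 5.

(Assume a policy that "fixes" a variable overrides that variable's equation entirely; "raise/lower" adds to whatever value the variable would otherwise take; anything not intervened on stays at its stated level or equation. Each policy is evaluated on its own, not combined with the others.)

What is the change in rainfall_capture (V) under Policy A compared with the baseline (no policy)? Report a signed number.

Baseline:
  T = 148
  F = 45
  J = 82 + 3·45 = 217
  V = 119 + 3·148 − 3·217 = -88
Policy A (T + 13, J − 76):
  T = 148 + 13 = 161
  F = 45
  J = 82 + 3·45 (−76 from intervention) = 141
  V = 119 + 3·161 − 3·141 = 179
Change in V: 179 − (-88) = 267

267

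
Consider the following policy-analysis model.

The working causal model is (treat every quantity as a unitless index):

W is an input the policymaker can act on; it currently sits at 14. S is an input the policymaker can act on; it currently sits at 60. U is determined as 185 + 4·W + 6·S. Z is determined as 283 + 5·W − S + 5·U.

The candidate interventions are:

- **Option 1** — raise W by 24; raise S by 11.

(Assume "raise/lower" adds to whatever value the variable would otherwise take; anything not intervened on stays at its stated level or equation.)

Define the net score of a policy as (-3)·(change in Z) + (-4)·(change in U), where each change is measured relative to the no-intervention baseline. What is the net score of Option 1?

-3405

Baseline:
  W = 14
  S = 60
  U = 185 + 4·14 + 6·60 = 601
  Z = 283 + 5·14 − 60 + 5·601 = 3298
Option 1 (W + 24, S + 11):
  W = 14 + 24 = 38
  S = 60 + 11 = 71
  U = 185 + 4·38 + 6·71 = 763
  Z = 283 + 5·38 − 71 + 5·763 = 4217
ΔZ = 4217 − 3298 = 919; ΔU = 763 − 601 = 162
Score = (-3)·919 + (-4)·162 = -3405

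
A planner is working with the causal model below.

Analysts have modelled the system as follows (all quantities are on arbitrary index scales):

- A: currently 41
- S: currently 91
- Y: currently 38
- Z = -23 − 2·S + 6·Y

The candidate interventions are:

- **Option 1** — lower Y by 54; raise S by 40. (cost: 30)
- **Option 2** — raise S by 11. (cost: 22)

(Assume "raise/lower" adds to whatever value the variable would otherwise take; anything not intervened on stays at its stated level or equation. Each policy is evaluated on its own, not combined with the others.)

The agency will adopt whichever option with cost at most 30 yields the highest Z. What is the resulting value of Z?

1

Option 1 (Y − 54, S + 40):
  S = 91 + 40 = 131
  Y = 38 − 54 = -16
  Z = -23 − 2·131 + 6·(-16) = -381
Option 2 (S + 11):
  S = 91 + 11 = 102
  Y = 38
  Z = -23 − 2·102 + 6·38 = 1
Comparing — Option 1: Z=-381, Option 2: Z=1. Highest is 1 (Option 2).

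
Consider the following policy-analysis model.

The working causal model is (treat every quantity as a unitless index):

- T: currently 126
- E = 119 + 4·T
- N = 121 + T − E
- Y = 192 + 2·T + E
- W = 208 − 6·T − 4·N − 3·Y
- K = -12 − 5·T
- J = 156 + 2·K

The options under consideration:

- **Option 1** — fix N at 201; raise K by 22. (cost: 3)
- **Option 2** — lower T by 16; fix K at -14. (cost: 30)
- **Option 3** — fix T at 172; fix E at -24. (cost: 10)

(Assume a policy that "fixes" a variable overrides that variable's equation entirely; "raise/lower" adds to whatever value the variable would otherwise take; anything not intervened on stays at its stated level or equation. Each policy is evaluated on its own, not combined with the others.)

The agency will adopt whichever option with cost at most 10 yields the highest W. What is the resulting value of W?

-3628

Option 1 (N := 201, K + 22):
  T = 126
  E = 119 + 4·126 = 623
  N = 201
  Y = 192 + 2·126 + 623 = 1067
  W = 208 − 6·126 − 4·201 − 3·1067 = -4553
Option 3 (T := 172, E := -24):
  T = 172
  E = -24
  N = 121 + 172 − (-24) = 317
  Y = 192 + 2·172 + (-24) = 512
  W = 208 − 6·172 − 4·317 − 3·512 = -3628
Comparing — Option 1: W=-4553, Option 3: W=-3628. Highest is -3628 (Option 3).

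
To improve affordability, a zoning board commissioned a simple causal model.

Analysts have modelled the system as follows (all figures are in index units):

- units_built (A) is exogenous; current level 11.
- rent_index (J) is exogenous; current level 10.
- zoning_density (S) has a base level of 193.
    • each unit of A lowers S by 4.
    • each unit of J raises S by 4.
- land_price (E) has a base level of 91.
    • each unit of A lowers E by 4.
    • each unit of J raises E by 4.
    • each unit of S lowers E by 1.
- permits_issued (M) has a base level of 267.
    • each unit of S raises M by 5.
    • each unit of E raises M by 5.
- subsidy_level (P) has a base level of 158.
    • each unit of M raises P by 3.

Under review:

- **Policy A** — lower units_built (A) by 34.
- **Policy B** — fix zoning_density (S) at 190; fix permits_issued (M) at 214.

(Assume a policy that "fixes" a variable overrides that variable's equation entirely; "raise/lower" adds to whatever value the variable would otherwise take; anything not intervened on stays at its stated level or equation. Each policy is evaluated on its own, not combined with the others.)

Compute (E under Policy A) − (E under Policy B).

1

Policy A (A − 34):
  A = 11 − 34 = -23
  J = 10
  S = 193 − 4·(-23) + 4·10 = 325
  E = 91 − 4·(-23) + 4·10 − 325 = -102
Policy B (S := 190, M := 214):
  A = 11
  J = 10
  S = 190
  E = 91 − 4·11 + 4·10 − 190 = -103
E: -102 − (-103) = 1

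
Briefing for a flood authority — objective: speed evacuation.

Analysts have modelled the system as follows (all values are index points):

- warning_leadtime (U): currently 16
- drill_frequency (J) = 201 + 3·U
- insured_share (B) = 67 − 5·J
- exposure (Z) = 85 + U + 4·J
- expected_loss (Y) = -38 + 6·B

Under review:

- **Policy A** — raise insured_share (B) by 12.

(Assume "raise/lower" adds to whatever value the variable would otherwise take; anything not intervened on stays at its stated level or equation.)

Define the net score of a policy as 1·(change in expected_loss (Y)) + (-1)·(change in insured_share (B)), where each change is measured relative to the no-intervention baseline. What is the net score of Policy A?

60

Baseline:
  U = 16
  J = 201 + 3·16 = 249
  B = 67 − 5·249 = -1178
  Y = -38 + 6·(-1178) = -7106
Policy A (B + 12):
  U = 16
  J = 201 + 3·16 = 249
  B = 67 − 5·249 (+12 from intervention) = -1166
  Y = -38 + 6·(-1166) = -7034
ΔY = -7034 − (-7106) = 72; ΔB = -1166 − (-1178) = 12
Score = 1·72 + (-1)·12 = 60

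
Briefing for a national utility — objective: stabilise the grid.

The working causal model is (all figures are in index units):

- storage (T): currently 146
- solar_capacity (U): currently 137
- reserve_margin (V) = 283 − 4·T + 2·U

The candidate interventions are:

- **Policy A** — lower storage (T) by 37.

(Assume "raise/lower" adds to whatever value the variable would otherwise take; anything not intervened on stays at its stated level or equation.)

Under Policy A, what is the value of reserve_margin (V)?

Policy A (T − 37):
  T = 146 − 37 = 109
  U = 137
  V = 283 − 4·109 + 2·137 = 121

121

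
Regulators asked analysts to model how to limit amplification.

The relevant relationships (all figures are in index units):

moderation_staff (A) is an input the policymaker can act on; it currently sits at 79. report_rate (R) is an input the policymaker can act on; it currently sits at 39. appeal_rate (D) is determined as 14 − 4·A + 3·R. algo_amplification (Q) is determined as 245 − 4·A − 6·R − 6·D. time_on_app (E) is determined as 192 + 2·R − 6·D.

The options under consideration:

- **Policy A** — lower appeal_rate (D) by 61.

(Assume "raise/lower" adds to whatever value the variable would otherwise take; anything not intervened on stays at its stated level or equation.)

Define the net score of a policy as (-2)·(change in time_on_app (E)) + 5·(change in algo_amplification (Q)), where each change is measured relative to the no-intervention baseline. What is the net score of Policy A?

Baseline:
  A = 79
  R = 39
  D = 14 − 4·79 + 3·39 = -185
  Q = 245 − 4·79 − 6·39 − 6·(-185) = 805
  E = 192 + 2·39 − 6·(-185) = 1380
Policy A (D − 61):
  A = 79
  R = 39
  D = 14 − 4·79 + 3·39 (−61 from intervention) = -246
  Q = 245 − 4·79 − 6·39 − 6·(-246) = 1171
  E = 192 + 2·39 − 6·(-246) = 1746
ΔE = 1746 − 1380 = 366; ΔQ = 1171 − 805 = 366
Score = (-2)·366 + 5·366 = 1098

1098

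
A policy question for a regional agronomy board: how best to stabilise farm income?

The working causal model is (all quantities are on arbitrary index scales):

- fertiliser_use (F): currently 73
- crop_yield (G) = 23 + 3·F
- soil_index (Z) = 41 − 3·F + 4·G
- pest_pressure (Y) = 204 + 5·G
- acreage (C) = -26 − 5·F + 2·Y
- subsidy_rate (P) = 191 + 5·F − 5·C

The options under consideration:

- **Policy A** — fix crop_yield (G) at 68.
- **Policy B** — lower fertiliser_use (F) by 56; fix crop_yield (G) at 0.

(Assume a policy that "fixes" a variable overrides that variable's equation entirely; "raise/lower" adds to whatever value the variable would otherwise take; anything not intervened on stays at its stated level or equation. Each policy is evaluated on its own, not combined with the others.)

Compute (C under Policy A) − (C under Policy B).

Policy A (G := 68):
  F = 73
  G = 68
  Y = 204 + 5·68 = 544
  C = -26 − 5·73 + 2·544 = 697
Policy B (F − 56, G := 0):
  F = 73 − 56 = 17
  G = 0
  Y = 204 + 5·0 = 204
  C = -26 − 5·17 + 2·204 = 297
C: 697 − 297 = 400

400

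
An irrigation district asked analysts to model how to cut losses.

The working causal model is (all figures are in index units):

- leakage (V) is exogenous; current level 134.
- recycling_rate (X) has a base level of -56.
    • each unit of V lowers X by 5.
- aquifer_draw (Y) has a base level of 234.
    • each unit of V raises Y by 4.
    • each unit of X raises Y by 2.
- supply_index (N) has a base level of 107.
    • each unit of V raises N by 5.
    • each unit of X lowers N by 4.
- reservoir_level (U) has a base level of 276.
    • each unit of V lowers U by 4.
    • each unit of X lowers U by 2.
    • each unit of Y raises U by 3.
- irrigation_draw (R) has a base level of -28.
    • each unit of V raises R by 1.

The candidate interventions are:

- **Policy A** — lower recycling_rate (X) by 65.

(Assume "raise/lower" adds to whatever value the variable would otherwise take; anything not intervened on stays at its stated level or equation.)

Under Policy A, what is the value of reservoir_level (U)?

-1114

Policy A (X − 65):
  V = 134
  X = -56 − 5·134 (−65 from intervention) = -791
  Y = 234 + 4·134 + 2·(-791) = -812
  U = 276 − 4·134 − 2·(-791) + 3·(-812) = -1114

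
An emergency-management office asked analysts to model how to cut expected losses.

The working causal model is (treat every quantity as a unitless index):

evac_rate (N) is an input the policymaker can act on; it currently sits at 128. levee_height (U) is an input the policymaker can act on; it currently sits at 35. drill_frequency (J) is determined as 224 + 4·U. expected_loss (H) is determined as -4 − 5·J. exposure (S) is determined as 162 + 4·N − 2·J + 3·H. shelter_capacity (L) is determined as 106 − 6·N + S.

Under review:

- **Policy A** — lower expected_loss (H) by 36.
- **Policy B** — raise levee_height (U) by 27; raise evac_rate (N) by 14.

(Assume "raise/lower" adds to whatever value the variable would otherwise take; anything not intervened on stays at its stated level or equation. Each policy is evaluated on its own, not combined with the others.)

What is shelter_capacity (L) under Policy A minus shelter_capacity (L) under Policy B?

1756

Policy A (H − 36):
  N = 128
  U = 35
  J = 224 + 4·35 = 364
  H = -4 − 5·364 (−36 from intervention) = -1860
  S = 162 + 4·128 − 2·364 + 3·(-1860) = -5634
  L = 106 − 6·128 + (-5634) = -6296
Policy B (U + 27, N + 14):
  N = 128 + 14 = 142
  U = 35 + 27 = 62
  J = 224 + 4·62 = 472
  H = -4 − 5·472 = -2364
  S = 162 + 4·142 − 2·472 + 3·(-2364) = -7306
  L = 106 − 6·142 + (-7306) = -8052
L: -6296 − (-8052) = 1756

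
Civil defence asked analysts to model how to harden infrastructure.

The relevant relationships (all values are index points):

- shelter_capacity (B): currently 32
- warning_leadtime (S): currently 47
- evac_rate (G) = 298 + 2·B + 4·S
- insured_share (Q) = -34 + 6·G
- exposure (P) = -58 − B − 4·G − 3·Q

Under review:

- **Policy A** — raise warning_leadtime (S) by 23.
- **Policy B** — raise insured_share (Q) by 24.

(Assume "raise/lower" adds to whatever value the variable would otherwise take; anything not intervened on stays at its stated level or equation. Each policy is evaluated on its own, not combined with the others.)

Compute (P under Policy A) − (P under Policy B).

-1952

Policy A (S + 23):
  B = 32
  S = 47 + 23 = 70
  G = 298 + 2·32 + 4·70 = 642
  Q = -34 + 6·642 = 3818
  P = -58 − 32 − 4·642 − 3·3818 = -14112
Policy B (Q + 24):
  B = 32
  S = 47
  G = 298 + 2·32 + 4·47 = 550
  Q = -34 + 6·550 (+24 from intervention) = 3290
  P = -58 − 32 − 4·550 − 3·3290 = -12160
P: -14112 − (-12160) = -1952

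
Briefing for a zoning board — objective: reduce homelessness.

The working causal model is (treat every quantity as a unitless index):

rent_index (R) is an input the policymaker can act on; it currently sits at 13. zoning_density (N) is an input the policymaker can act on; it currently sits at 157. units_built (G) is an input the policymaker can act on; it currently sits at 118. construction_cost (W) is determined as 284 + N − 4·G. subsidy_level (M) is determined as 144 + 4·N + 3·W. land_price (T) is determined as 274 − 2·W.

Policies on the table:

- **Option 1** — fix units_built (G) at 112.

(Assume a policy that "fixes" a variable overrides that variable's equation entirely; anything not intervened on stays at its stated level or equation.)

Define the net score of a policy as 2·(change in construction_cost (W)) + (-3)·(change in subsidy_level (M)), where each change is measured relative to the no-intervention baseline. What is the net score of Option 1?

-168

Baseline:
  N = 157
  G = 118
  W = 284 + 157 − 4·118 = -31
  M = 144 + 4·157 + 3·(-31) = 679
Option 1 (G := 112):
  N = 157
  G = 112
  W = 284 + 157 − 4·112 = -7
  M = 144 + 4·157 + 3·(-7) = 751
ΔW = -7 − (-31) = 24; ΔM = 751 − 679 = 72
Score = 2·24 + (-3)·72 = -168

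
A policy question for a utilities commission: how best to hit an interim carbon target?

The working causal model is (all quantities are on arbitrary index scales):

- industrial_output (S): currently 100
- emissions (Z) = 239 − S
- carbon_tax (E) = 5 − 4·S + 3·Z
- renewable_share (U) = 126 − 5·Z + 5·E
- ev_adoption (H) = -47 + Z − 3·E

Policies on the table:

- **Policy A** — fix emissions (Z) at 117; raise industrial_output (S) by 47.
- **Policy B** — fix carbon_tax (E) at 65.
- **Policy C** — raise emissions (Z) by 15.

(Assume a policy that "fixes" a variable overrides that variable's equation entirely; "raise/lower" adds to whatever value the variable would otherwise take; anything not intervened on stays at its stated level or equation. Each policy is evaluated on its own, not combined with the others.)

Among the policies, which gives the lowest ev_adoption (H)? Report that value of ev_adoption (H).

-103

Policy A (Z := 117, S + 47):
  S = 100 + 47 = 147
  Z = 117
  E = 5 − 4·147 + 3·117 = -232
  H = -47 + 117 − 3·(-232) = 766
Policy B (E := 65):
  S = 100
  Z = 239 − 100 = 139
  E = 65
  H = -47 + 139 − 3·65 = -103
Policy C (Z + 15):
  S = 100
  Z = 239 − 100 (+15 from intervention) = 154
  E = 5 − 4·100 + 3·154 = 67
  H = -47 + 154 − 3·67 = -94
Comparing — Policy A: H=766, Policy B: H=-103, Policy C: H=-94. Lowest is -103 (Policy B).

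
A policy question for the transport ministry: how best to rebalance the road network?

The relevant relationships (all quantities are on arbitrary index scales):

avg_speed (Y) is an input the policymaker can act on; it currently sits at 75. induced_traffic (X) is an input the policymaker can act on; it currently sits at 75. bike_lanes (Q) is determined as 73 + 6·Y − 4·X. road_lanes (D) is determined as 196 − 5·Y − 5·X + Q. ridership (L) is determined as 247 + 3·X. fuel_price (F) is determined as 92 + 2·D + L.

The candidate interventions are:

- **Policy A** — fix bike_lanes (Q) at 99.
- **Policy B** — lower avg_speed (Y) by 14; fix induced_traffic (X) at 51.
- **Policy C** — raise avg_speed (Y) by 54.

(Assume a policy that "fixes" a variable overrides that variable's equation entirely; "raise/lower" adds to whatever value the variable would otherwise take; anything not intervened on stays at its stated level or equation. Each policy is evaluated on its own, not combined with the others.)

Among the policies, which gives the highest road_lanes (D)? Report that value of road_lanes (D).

Policy A (Q := 99):
  Y = 75
  X = 75
  Q = 99
  D = 196 − 5·75 − 5·75 + 99 = -455
Policy B (Y − 14, X := 51):
  Y = 75 − 14 = 61
  X = 51
  Q = 73 + 6·61 − 4·51 = 235
  D = 196 − 5·61 − 5·51 + 235 = -129
Policy C (Y + 54):
  Y = 75 + 54 = 129
  X = 75
  Q = 73 + 6·129 − 4·75 = 547
  D = 196 − 5·129 − 5·75 + 547 = -277
Comparing — Policy A: D=-455, Policy B: D=-129, Policy C: D=-277. Highest is -129 (Policy B).

-129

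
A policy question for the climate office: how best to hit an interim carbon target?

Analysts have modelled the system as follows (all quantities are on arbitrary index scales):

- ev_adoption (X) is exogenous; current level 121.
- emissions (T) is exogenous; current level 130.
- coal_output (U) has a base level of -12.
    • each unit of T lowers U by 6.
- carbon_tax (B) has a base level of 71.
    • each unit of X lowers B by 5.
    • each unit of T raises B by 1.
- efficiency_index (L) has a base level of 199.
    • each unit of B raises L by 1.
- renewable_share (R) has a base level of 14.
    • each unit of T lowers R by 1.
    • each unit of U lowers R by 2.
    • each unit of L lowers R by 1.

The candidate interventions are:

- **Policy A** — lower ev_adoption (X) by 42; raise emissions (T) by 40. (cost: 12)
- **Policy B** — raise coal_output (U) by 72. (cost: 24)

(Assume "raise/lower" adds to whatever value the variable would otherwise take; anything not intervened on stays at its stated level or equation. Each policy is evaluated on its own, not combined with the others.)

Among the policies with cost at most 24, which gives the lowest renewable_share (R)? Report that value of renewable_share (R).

1529

Policy A (X − 42, T + 40):
  X = 121 − 42 = 79
  T = 130 + 40 = 170
  U = -12 − 6·170 = -1032
  B = 71 − 5·79 + 170 = -154
  L = 199 + (-154) = 45
  R = 14 − 170 − 2·(-1032) − 45 = 1863
Policy B (U + 72):
  X = 121
  T = 130
  U = -12 − 6·130 (+72 from intervention) = -720
  B = 71 − 5·121 + 130 = -404
  L = 199 + (-404) = -205
  R = 14 − 130 − 2·(-720) − (-205) = 1529
Comparing — Policy A: R=1863, Policy B: R=1529. Lowest is 1529 (Policy B).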